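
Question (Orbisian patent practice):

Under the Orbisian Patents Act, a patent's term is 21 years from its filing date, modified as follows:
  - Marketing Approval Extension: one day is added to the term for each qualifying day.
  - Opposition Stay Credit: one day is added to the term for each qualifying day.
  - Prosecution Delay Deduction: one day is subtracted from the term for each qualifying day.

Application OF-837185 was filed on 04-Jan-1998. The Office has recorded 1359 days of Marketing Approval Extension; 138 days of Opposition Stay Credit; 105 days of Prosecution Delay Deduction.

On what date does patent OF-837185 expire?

2022-10-27

Base term: filing date + 21 years → 4 January 2019.
Marketing Approval Extension: +1359 days → 24 September 2022.
Opposition Stay Credit: +138 days → 9 February 2023.
Prosecution Delay Deduction: −105 days → 27 October 2022.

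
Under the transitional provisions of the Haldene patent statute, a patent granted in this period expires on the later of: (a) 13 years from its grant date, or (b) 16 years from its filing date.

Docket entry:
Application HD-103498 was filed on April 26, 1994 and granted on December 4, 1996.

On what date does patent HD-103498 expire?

2010-04-26

(a) grant + 13 years → 4 December 2009.
(b) filing + 16 years → 26 April 2010.
Later of the two: 26 April 2010.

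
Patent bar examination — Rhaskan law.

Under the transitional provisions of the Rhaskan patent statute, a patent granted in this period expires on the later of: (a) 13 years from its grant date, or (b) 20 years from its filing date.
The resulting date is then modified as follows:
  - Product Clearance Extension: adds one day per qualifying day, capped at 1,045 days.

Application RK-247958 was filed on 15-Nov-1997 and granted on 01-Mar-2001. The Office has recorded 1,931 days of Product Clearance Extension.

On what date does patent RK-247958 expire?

(a) grant + 13 years → 1 March 2014.
(b) filing + 20 years → 15 November 2017.
Later of the two: 15 November 2017.
Product Clearance Extension: 1931 days claimed exceeds the 1045-day cap, so +1045 days → 25 September 2020.

2020-09-25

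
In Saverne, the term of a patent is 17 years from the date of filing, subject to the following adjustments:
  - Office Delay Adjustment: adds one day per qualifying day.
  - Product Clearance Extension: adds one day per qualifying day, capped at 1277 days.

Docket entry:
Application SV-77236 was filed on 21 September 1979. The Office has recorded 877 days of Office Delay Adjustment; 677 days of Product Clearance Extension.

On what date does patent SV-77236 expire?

Base term: filing date + 17 years → 21 September 1996.
Office Delay Adjustment: +877 days → 15 February 1999.
Product Clearance Extension: 677 days (within the 1277-day cap) → +677 days → 23 December 2000.

December 23, 2000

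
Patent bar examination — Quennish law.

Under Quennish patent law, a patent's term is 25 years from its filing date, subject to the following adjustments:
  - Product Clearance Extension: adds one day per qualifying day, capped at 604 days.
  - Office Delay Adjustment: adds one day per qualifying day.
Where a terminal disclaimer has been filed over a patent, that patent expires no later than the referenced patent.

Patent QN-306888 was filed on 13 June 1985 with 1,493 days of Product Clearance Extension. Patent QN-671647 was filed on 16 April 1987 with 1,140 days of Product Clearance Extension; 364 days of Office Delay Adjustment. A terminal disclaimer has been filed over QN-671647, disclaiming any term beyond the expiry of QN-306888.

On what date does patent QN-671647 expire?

February 7, 2012

Natural term of QN-671647:
  Base: filing + 25 years → 16 April 2012.
  Product Clearance Extension: 1140 days claimed exceeds the 604-day cap, so +604 days → 11 December 2013.
  Office Delay Adjustment: +364 days → 10 December 2014.
Expiry of referenced patent QN-306888:
  Base: filing + 25 years → 13 June 2010.
  Product Clearance Extension: 1493 days claimed exceeds the 604-day cap, so +604 days → 7 February 2012.
Terminal disclaimer: QN-671647 expires on the earlier of 10 December 2014 and 7 February 2012.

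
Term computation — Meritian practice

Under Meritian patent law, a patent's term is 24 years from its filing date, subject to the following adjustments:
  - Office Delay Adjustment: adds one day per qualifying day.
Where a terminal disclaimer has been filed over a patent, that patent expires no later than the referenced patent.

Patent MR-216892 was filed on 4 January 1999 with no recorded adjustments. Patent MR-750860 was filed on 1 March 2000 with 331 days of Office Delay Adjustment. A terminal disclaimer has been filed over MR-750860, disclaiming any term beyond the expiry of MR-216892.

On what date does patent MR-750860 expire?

2023-01-04

Natural term of MR-750860:
  Base: filing + 24 years → 1 March 2024.
  Office Delay Adjustment: +331 days → 26 January 2025.
Expiry of referenced patent MR-216892:
  Base: filing + 24 years → 4 January 2023.
Terminal disclaimer: MR-750860 expires on the earlier of 26 January 2025 and 4 January 2023.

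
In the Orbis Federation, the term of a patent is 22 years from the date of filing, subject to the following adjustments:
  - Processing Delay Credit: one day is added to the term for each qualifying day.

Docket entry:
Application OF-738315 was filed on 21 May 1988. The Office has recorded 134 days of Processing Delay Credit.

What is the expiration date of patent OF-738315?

Base term: filing date + 22 years → 21 May 2010.
Processing Delay Credit: +134 days → 2 October 2010.

October 2, 2010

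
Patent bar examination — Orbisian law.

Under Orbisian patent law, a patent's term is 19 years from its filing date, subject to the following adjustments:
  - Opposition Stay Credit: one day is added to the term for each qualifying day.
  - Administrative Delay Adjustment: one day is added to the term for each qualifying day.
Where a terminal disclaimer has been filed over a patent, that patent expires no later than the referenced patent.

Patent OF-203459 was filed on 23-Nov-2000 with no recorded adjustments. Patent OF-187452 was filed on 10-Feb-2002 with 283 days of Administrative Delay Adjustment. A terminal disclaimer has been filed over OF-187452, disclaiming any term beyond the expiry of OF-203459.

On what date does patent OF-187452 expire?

Natural term of OF-187452:
  Base: filing + 19 years → 10 February 2021.
  Administrative Delay Adjustment: +283 days → 20 November 2021.
Expiry of referenced patent OF-203459:
  Base: filing + 19 years → 23 November 2019.
Terminal disclaimer: OF-187452 expires on the earlier of 20 November 2021 and 23 November 2019.

2019-11-23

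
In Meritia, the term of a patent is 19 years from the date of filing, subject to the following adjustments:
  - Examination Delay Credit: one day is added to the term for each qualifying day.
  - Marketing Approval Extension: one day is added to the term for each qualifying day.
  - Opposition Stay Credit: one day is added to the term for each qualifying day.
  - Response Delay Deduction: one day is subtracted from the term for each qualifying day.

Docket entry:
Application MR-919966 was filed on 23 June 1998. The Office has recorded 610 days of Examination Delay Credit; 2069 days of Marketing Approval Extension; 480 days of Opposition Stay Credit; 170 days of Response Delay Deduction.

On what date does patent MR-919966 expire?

Base term: filing date + 19 years → 23 June 2017.
Examination Delay Credit: +610 days → 23 February 2019.
Marketing Approval Extension: +2069 days → 23 October 2024.
Opposition Stay Credit: +480 days → 15 February 2026.
Response Delay Deduction: −170 days → 29 August 2025.

August 29, 2025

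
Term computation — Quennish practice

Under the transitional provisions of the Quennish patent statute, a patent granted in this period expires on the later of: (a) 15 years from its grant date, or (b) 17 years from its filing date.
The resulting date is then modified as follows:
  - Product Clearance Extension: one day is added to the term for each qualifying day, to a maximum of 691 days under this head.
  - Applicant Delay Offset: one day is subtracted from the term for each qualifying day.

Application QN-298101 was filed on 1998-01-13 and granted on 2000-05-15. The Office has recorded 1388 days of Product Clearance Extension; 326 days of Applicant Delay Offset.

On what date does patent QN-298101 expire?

2016-05-14

(a) grant + 15 years → 15 May 2015.
(b) filing + 17 years → 13 January 2015.
Later of the two: 15 May 2015.
Product Clearance Extension: 1388 days claimed exceeds the 691-day cap, so +691 days → 5 April 2017.
Applicant Delay Offset: −326 days → 14 May 2016.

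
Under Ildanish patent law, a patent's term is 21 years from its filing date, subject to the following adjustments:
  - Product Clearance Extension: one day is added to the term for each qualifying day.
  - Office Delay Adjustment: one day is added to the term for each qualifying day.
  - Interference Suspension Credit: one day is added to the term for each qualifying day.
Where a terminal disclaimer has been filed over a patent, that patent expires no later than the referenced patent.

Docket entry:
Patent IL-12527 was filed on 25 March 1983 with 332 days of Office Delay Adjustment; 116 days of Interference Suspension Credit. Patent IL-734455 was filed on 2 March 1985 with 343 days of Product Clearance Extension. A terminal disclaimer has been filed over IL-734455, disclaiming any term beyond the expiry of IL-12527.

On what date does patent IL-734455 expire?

June 16, 2005

Natural term of IL-734455:
  Base: filing + 21 years → 2 March 2006.
  Product Clearance Extension: +343 days → 8 February 2007.
Expiry of referenced patent IL-12527:
  Base: filing + 21 years → 25 March 2004.
  Office Delay Adjustment: +332 days → 20 February 2005.
  Interference Suspension Credit: +116 days → 16 June 2005.
Terminal disclaimer: IL-734455 expires on the earlier of 8 February 2007 and 16 June 2005.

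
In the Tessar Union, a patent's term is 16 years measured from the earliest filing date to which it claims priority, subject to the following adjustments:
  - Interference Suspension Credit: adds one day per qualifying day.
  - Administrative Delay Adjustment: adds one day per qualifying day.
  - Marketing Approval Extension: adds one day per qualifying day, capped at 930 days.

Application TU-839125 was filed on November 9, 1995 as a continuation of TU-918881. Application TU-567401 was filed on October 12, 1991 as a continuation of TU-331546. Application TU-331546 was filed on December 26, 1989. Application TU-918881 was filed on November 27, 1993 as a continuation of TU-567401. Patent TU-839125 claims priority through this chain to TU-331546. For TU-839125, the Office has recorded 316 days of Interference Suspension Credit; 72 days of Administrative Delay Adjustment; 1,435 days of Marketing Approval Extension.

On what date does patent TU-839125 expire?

Earliest priority filing: 26 December 1989.
Base term: 26 December 1989 + 16 years → 26 December 2005.
Interference Suspension Credit: +316 days → 7 November 2006.
Administrative Delay Adjustment: +72 days → 18 January 2007.
Marketing Approval Extension: 1435 days claimed exceeds the 930-day cap, so +930 days → 5 August 2009.

August 5, 2009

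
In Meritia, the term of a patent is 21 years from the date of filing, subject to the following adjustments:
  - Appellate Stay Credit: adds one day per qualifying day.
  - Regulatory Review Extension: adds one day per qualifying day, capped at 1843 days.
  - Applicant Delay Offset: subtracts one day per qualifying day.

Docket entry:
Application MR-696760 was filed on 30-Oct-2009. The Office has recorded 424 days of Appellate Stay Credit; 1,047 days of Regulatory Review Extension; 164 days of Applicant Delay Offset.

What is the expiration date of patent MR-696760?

Base term: filing date + 21 years → 30 October 2030.
Appellate Stay Credit: +424 days → 28 December 2031.
Regulatory Review Extension: 1047 days (within the 1843-day cap) → +1047 days → 9 November 2034.
Applicant Delay Offset: −164 days → 29 May 2034.

May 29, 2034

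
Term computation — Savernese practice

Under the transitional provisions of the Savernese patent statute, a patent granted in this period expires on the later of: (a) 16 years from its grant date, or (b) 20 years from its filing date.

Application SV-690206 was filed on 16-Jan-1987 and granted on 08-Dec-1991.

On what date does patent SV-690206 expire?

(a) grant + 16 years → 8 December 2007.
(b) filing + 20 years → 16 January 2007.
Later of the two: 8 December 2007.

2007-12-08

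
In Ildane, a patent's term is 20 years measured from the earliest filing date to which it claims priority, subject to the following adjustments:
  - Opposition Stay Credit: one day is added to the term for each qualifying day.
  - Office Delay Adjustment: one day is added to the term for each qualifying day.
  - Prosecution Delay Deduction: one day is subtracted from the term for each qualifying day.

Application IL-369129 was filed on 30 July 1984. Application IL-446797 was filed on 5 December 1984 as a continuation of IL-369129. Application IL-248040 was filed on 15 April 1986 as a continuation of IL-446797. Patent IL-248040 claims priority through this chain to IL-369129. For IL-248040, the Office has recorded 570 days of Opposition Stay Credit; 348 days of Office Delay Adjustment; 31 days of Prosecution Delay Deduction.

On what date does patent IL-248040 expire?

Earliest priority filing: 30 July 1984.
Base term: 30 July 1984 + 20 years → 30 July 2004.
Opposition Stay Credit: +570 days → 20 February 2006.
Office Delay Adjustment: +348 days → 3 February 2007.
Prosecution Delay Deduction: −31 days → 3 January 2007.

2007-01-03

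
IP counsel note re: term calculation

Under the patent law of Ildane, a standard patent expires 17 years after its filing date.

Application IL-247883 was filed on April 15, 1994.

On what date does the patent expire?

April 15, 2011

Filing date + 17 years → 15 April 2011.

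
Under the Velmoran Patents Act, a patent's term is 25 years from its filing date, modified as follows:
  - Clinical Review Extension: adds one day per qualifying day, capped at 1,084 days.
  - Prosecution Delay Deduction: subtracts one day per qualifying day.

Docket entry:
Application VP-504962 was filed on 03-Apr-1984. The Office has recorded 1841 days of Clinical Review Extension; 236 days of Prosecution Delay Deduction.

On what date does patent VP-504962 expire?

Base term: filing date + 25 years → 3 April 2009.
Clinical Review Extension: 1841 days claimed exceeds the 1084-day cap, so +1084 days → 22 March 2012.
Prosecution Delay Deduction: −236 days → 30 July 2011.

2011-07-30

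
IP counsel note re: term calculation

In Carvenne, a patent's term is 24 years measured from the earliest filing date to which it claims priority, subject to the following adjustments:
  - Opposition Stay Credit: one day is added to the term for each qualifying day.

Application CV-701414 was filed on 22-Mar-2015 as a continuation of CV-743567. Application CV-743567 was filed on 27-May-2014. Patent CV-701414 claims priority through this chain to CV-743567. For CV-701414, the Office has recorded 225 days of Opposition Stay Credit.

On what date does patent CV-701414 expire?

January 7, 2039

Earliest priority filing: 27 May 2014.
Base term: 27 May 2014 + 24 years → 27 May 2038.
Opposition Stay Credit: +225 days → 7 January 2039.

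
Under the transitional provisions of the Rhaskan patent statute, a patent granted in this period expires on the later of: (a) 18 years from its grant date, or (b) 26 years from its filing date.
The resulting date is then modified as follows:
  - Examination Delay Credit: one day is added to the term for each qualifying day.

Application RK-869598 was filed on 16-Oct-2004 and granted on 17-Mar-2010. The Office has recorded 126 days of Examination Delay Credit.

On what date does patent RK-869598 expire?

(a) grant + 18 years → 17 March 2028.
(b) filing + 26 years → 16 October 2030.
Later of the two: 16 October 2030.
Examination Delay Credit: +126 days → 19 February 2031.

February 19, 2031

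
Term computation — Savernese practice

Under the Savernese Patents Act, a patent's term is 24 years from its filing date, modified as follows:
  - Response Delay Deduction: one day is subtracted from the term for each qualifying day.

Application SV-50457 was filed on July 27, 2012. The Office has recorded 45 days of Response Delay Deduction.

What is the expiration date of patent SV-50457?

Base term: filing date + 24 years → 27 July 2036.
Response Delay Deduction: −45 days → 12 June 2036.

2036-06-12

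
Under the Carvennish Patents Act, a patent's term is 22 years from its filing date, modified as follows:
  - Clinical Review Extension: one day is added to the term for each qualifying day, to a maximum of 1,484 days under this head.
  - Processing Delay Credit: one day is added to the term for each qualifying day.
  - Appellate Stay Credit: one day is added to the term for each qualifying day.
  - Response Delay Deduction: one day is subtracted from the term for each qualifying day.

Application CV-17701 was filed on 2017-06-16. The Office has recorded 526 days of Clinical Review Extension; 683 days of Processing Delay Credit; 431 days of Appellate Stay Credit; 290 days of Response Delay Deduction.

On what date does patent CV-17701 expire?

February 25, 2043

Base term: filing date + 22 years → 16 June 2039.
Clinical Review Extension: 526 days (within the 1484-day cap) → +526 days → 23 November 2040.
Processing Delay Credit: +683 days → 7 October 2042.
Appellate Stay Credit: +431 days → 12 December 2043.
Response Delay Deduction: −290 days → 25 February 2043.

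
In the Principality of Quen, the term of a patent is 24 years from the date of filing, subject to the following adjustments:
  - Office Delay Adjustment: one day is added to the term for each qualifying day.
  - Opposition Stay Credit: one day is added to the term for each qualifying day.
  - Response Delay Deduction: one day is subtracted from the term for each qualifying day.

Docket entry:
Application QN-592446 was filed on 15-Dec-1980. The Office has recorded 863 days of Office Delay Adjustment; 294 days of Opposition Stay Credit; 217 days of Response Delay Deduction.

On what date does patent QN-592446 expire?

Base term: filing date + 24 years → 15 December 2004.
Office Delay Adjustment: +863 days → 27 April 2007.
Opposition Stay Credit: +294 days → 15 February 2008.
Response Delay Deduction: −217 days → 13 July 2007.

2007-07-13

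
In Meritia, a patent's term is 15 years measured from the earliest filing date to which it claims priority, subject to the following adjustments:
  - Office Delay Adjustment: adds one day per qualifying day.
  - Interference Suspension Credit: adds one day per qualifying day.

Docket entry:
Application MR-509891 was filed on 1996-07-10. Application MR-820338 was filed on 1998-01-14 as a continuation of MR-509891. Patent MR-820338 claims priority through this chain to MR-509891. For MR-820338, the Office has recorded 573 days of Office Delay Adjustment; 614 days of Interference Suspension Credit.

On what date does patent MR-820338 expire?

October 9, 2014

Earliest priority filing: 10 July 1996.
Base term: 10 July 1996 + 15 years → 10 July 2011.
Office Delay Adjustment: +573 days → 2 February 2013.
Interference Suspension Credit: +614 days → 9 October 2014.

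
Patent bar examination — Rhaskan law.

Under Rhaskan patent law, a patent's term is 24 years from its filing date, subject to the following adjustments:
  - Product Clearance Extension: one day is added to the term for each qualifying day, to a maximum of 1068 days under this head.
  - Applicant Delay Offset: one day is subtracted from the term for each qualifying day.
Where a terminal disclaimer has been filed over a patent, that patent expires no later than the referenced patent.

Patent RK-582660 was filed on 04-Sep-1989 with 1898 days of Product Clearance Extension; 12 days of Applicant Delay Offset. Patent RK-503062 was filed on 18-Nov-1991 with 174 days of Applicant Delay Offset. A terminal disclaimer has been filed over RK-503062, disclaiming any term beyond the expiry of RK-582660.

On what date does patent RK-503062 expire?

2015-05-28

Natural term of RK-503062:
  Base: filing + 24 years → 18 November 2015.
  Applicant Delay Offset: −174 days → 28 May 2015.
Expiry of referenced patent RK-582660:
  Base: filing + 24 years → 4 September 2013.
  Product Clearance Extension: 1898 days claimed exceeds the 1068-day cap, so +1068 days → 7 August 2016.
  Applicant Delay Offset: −12 days → 26 July 2016.
Terminal disclaimer: RK-503062 expires on the earlier of 28 May 2015 and 26 July 2016.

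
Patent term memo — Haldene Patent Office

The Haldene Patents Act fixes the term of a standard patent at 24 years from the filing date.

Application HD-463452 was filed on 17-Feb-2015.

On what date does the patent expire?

Filing date + 24 years → 17 February 2039.

February 17, 2039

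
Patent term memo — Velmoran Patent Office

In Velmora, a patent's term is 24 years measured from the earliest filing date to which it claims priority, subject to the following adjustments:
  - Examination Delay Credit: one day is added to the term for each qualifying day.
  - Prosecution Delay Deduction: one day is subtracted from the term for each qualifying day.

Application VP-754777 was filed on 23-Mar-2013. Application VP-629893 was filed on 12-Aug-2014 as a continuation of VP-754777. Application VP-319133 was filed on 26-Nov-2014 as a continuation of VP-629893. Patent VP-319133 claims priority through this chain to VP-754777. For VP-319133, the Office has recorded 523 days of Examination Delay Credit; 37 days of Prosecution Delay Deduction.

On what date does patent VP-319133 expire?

Earliest priority filing: 23 March 2013.
Base term: 23 March 2013 + 24 years → 23 March 2037.
Examination Delay Credit: +523 days → 28 August 2038.
Prosecution Delay Deduction: −37 days → 22 July 2038.

July 22, 2038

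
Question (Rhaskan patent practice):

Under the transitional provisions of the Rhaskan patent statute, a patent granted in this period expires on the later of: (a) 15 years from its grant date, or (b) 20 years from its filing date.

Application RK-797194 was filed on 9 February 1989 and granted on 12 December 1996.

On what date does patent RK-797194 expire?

2011-12-12

(a) grant + 15 years → 12 December 2011.
(b) filing + 20 years → 9 February 2009.
Later of the two: 12 December 2011.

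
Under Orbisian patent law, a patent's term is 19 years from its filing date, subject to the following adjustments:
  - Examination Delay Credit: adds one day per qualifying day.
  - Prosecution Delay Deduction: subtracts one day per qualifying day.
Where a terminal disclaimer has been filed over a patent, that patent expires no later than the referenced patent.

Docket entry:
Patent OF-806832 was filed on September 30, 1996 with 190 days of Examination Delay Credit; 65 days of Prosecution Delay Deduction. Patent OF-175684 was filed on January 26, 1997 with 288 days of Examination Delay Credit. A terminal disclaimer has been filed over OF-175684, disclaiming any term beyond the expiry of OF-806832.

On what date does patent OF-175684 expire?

February 2, 2016

Natural term of OF-175684:
  Base: filing + 19 years → 26 January 2016.
  Examination Delay Credit: +288 days → 9 November 2016.
Expiry of referenced patent OF-806832:
  Base: filing + 19 years → 30 September 2015.
  Examination Delay Credit: +190 days → 7 April 2016.
  Prosecution Delay Deduction: −65 days → 2 February 2016.
Terminal disclaimer: OF-175684 expires on the earlier of 9 November 2016 and 2 February 2016.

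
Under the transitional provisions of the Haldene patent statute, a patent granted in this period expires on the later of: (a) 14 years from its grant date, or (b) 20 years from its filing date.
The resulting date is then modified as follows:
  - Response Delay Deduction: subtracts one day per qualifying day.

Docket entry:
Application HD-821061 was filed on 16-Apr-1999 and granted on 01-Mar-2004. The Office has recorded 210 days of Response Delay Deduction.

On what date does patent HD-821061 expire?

2018-09-18

(a) grant + 14 years → 1 March 2018.
(b) filing + 20 years → 16 April 2019.
Later of the two: 16 April 2019.
Response Delay Deduction: −210 days → 18 September 2018.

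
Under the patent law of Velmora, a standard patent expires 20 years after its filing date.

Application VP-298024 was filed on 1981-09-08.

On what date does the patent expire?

2001-09-08

Filing date + 20 years → 8 September 2001.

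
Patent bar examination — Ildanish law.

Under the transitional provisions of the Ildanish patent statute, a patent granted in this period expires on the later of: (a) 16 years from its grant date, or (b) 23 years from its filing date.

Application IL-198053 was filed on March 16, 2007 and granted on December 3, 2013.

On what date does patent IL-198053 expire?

(a) grant + 16 years → 3 December 2029.
(b) filing + 23 years → 16 March 2030.
Later of the two: 16 March 2030.

March 16, 2030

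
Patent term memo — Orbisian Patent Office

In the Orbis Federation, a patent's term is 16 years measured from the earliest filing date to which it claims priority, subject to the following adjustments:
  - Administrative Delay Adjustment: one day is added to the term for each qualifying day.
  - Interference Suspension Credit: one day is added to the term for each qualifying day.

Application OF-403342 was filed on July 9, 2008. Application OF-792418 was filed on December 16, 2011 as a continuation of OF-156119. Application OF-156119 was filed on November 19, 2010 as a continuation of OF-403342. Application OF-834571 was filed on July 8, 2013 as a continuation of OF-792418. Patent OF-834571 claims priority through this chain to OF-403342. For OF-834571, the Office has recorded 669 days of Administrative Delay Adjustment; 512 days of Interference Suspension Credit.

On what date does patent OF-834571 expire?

Earliest priority filing: 9 July 2008.
Base term: 9 July 2008 + 16 years → 9 July 2024.
Administrative Delay Adjustment: +669 days → 9 May 2026.
Interference Suspension Credit: +512 days → 3 October 2027.

2027-10-03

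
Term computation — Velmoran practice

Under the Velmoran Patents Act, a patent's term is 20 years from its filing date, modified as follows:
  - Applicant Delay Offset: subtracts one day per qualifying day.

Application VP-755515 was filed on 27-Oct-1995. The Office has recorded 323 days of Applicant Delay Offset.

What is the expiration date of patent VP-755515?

Base term: filing date + 20 years → 27 October 2015.
Applicant Delay Offset: −323 days → 8 December 2014.

2014-12-08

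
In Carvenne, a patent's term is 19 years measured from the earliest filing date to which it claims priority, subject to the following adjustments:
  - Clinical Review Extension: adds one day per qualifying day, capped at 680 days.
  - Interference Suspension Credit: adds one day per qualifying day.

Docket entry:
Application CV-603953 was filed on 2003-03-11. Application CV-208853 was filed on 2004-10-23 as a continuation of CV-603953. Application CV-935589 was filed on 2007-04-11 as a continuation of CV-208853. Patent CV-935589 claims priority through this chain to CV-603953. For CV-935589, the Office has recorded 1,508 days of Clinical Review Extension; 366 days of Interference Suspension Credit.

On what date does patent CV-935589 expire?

2025-01-20

Earliest priority filing: 11 March 2003.
Base term: 11 March 2003 + 19 years → 11 March 2022.
Clinical Review Extension: 1508 days claimed exceeds the 680-day cap, so +680 days → 20 January 2024.
Interference Suspension Credit: +366 days → 20 January 2025.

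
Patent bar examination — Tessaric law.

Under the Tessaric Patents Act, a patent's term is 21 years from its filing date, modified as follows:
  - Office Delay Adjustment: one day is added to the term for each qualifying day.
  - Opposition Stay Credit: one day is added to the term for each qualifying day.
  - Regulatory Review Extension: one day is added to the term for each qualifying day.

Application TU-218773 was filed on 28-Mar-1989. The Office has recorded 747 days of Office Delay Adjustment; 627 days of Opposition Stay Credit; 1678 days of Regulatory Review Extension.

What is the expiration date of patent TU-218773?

August 5, 2018

Base term: filing date + 21 years → 28 March 2010.
Office Delay Adjustment: +747 days → 13 April 2012.
Opposition Stay Credit: +627 days → 31 December 2013.
Regulatory Review Extension: +1678 days → 5 August 2018.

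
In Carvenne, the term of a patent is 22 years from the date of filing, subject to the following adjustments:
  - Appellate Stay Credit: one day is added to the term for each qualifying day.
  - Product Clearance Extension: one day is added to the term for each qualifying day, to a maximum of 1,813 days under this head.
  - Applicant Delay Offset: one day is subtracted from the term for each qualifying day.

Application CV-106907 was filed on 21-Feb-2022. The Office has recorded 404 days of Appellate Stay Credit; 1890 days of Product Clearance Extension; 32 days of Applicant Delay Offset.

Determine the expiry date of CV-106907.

Base term: filing date + 22 years → 21 February 2044.
Appellate Stay Credit: +404 days → 31 March 2045.
Product Clearance Extension: 1890 days claimed exceeds the 1813-day cap, so +1813 days → 18 March 2050.
Applicant Delay Offset: −32 days → 14 February 2050.

2050-02-14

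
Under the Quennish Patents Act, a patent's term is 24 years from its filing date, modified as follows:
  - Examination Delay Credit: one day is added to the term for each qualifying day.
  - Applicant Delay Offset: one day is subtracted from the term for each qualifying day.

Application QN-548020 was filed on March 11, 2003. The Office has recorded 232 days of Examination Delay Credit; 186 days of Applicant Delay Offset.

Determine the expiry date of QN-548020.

April 26, 2027

Base term: filing date + 24 years → 11 March 2027.
Examination Delay Credit: +232 days → 29 October 2027.
Applicant Delay Offset: −186 days → 26 April 2027.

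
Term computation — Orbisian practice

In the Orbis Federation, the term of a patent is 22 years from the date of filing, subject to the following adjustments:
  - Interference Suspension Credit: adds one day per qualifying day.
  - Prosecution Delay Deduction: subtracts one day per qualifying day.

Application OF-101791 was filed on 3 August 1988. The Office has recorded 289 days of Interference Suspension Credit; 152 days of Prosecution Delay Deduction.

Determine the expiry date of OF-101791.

December 18, 2010

Base term: filing date + 22 years → 3 August 2010.
Interference Suspension Credit: +289 days → 19 May 2011.
Prosecution Delay Deduction: −152 days → 18 December 2010.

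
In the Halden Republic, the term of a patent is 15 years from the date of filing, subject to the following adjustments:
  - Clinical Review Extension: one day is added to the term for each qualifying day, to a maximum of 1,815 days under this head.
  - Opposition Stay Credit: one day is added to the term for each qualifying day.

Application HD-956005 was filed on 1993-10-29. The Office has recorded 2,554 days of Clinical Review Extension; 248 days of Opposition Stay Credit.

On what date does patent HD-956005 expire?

Base term: filing date + 15 years → 29 October 2008.
Clinical Review Extension: 2554 days claimed exceeds the 1815-day cap, so +1815 days → 18 October 2013.
Opposition Stay Credit: +248 days → 23 June 2014.

June 23, 2014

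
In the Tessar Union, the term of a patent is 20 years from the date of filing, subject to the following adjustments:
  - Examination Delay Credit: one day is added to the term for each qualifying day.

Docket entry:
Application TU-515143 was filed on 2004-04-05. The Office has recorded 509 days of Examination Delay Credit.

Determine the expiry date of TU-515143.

August 27, 2025

Base term: filing date + 20 years → 5 April 2024.
Examination Delay Credit: +509 days → 27 August 2025.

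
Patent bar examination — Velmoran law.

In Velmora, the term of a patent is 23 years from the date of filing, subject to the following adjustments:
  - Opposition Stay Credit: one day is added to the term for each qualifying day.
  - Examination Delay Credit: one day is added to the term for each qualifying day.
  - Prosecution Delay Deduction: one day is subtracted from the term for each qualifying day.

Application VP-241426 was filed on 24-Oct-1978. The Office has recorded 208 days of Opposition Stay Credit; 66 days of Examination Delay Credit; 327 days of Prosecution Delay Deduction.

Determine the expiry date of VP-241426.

Base term: filing date + 23 years → 24 October 2001.
Opposition Stay Credit: +208 days → 20 May 2002.
Examination Delay Credit: +66 days → 25 July 2002.
Prosecution Delay Deduction: −327 days → 1 September 2001.

2001-09-01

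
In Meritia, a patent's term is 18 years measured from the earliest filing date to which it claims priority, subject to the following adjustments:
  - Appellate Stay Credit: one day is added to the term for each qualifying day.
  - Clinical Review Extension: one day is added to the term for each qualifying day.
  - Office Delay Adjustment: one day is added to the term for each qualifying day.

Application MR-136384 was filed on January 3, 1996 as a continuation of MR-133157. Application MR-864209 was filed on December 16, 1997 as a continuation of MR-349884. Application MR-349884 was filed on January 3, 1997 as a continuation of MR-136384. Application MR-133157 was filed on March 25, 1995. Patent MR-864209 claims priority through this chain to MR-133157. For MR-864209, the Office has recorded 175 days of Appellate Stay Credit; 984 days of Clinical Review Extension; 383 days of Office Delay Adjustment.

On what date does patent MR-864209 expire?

June 14, 2017

Earliest priority filing: 25 March 1995.
Base term: 25 March 1995 + 18 years → 25 March 2013.
Appellate Stay Credit: +175 days → 16 September 2013.
Clinical Review Extension: +984 days → 27 May 2016.
Office Delay Adjustment: +383 days → 14 June 2017.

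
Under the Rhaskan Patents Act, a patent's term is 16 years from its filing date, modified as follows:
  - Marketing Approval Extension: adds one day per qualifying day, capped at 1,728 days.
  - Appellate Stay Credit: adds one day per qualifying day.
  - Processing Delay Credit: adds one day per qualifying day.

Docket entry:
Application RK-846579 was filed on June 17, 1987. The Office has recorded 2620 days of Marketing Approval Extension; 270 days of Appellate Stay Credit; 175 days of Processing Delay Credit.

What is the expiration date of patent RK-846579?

Base term: filing date + 16 years → 17 June 2003.
Marketing Approval Extension: 2620 days claimed exceeds the 1728-day cap, so +1728 days → 10 March 2008.
Appellate Stay Credit: +270 days → 5 December 2008.
Processing Delay Credit: +175 days → 29 May 2009.

2009-05-29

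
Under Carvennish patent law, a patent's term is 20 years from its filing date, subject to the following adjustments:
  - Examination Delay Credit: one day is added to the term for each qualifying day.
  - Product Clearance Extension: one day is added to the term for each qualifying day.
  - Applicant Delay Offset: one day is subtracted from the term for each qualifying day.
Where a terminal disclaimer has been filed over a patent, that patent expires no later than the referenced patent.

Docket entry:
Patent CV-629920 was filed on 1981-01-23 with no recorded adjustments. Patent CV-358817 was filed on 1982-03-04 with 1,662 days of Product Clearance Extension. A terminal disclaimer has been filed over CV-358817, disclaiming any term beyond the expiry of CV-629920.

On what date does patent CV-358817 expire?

January 23, 2001

Natural term of CV-358817:
  Base: filing + 20 years → 4 March 2002.
  Product Clearance Extension: +1662 days → 21 September 2006.
Expiry of referenced patent CV-629920:
  Base: filing + 20 years → 23 January 2001.
Terminal disclaimer: CV-358817 expires on the earlier of 21 September 2006 and 23 January 2001.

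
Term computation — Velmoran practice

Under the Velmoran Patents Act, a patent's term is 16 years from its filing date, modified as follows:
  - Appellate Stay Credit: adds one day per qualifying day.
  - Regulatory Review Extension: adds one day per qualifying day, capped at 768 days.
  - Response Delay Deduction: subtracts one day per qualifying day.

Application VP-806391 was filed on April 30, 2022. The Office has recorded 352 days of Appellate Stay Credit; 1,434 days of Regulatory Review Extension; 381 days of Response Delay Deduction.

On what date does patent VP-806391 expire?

2040-05-08

Base term: filing date + 16 years → 30 April 2038.
Appellate Stay Credit: +352 days → 17 April 2039.
Regulatory Review Extension: 1434 days claimed exceeds the 768-day cap, so +768 days → 24 May 2041.
Response Delay Deduction: −381 days → 8 May 2040.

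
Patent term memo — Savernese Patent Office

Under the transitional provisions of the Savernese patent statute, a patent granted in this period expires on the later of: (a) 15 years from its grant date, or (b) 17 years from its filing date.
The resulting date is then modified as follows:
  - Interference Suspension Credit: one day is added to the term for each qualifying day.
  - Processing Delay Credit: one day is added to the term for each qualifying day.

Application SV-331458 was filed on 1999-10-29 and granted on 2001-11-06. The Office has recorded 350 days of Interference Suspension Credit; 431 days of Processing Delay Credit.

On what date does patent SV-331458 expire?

(a) grant + 15 years → 6 November 2016.
(b) filing + 17 years → 29 October 2016.
Later of the two: 6 November 2016.
Interference Suspension Credit: +350 days → 22 October 2017.
Processing Delay Credit: +431 days → 27 December 2018.

December 27, 2018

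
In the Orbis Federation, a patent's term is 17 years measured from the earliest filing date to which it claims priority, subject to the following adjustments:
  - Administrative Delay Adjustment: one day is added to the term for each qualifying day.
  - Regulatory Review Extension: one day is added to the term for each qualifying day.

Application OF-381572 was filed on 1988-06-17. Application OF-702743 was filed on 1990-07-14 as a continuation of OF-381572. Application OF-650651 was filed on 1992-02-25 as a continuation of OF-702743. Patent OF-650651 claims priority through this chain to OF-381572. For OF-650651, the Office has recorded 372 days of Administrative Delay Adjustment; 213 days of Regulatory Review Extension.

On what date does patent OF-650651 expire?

2007-01-23

Earliest priority filing: 17 June 1988.
Base term: 17 June 1988 + 17 years → 17 June 2005.
Administrative Delay Adjustment: +372 days → 24 June 2006.
Regulatory Review Extension: +213 days → 23 January 2007.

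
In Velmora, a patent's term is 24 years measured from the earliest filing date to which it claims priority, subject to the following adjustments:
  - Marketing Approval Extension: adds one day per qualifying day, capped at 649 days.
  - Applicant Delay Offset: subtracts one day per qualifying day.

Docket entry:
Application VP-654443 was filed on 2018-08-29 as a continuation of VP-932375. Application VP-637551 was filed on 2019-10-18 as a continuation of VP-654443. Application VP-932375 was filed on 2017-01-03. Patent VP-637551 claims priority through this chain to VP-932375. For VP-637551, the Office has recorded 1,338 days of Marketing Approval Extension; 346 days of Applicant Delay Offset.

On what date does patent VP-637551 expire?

Earliest priority filing: 3 January 2017.
Base term: 3 January 2017 + 24 years → 3 January 2041.
Marketing Approval Extension: 1338 days claimed exceeds the 649-day cap, so +649 days → 14 October 2042.
Applicant Delay Offset: −346 days → 2 November 2041.

2041-11-02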